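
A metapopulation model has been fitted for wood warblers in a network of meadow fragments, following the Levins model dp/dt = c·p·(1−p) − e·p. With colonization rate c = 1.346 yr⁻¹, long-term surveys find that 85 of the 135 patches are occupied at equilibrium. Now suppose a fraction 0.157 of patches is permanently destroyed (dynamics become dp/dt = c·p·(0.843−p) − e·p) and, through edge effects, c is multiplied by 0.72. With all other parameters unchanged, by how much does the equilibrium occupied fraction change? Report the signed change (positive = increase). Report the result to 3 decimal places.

-0.301

Observed p* = 85/135 = 0.62963.
Balance c(1−p*) = e gives e = 1.346×(1 − 0.62963) = 0.49852.
New p* = 0.843 − e/c = 0.843 − 0.49852/0.96912 = 0.32860.
Δp* = 0.32860 − 0.62963 = -0.30103.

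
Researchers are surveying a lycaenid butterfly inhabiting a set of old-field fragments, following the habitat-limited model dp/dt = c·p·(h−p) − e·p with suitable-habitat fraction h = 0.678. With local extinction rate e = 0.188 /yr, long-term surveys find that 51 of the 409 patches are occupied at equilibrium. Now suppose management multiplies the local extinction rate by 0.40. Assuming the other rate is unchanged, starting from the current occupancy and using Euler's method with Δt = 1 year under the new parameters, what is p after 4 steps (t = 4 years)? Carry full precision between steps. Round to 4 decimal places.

0.1861

Observed p* = 51/409 = 0.12469.
Balance c(h−p*) = e gives c = e/(0.678 − 0.12469) = 0.188/0.55331 = 0.33978.
Starting from p₀ = 0.12469; update p ← p + (dp/dt)·Δt with the new parameters.
p: 0.12469 → 0.13876  (Δp = +0.01407)
p: 0.13876 → 0.15375  (Δp = +0.01499)
p: 0.15375 → 0.16957  (Δp = +0.01583)
p: 0.16957 → 0.18612  (Δp = +0.01654)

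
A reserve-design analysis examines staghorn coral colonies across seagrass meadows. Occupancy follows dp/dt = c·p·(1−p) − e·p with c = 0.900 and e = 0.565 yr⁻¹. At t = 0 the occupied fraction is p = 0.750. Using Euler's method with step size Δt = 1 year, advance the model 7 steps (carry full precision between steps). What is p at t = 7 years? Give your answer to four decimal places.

Update rule: p ← p + [c·p·(1−p) − e·p]·Δt with Δt = 1.
  1  |  dp/dt·Δt = -0.255000  |  p_1 = 0.495000
  2  |  dp/dt·Δt = -0.054698  |  p_2 = 0.440303
  3  |  dp/dt·Δt = -0.026978  |  p_3 = 0.413324
  4  |  dp/dt·Δt = -0.015290  |  p_4 = 0.398035
  5  |  dp/dt·Δt = -0.009247  |  p_5 = 0.388788
  6  |  dp/dt·Δt = -0.005796  |  p_6 = 0.382991
  7  |  dp/dt·Δt = -0.003712  |  p_7 = 0.379279

0.3793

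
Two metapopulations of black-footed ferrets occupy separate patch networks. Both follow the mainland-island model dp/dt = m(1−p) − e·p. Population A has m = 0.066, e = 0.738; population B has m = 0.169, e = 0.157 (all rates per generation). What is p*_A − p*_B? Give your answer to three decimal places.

A: p*_A = m/(m+e) = 0.066/0.8040 = 0.0821.
B: p*_B = 0.169/0.3260 = 0.5184.
p*_A − p*_B = 0.0821 − 0.5184 = -0.4363.

-0.436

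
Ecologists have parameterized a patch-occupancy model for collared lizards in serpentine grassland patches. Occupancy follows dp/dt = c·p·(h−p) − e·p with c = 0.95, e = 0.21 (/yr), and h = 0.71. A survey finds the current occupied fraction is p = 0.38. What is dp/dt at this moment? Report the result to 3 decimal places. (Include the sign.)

0.039

Colonization term: c·p·(h−p) = 0.95×0.38×0.3300 = 0.11913.
Extinction term: e·p = 0.07980.
dp/dt = 0.11913 − 0.07980 = 0.03933.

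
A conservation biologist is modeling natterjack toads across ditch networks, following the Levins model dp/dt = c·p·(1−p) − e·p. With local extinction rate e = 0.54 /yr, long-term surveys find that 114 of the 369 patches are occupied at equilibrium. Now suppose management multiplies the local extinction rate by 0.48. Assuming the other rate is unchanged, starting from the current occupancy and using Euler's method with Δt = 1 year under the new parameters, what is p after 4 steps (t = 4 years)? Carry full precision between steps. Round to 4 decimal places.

0.6012

Observed p* = 114/369 = 0.30894.
Balance c(1−p*) = e gives c = e/(1 − 0.30894) = 0.54/0.69106 = 0.78141.
Starting from p₀ = 0.30894; update p ← p + (dp/dt)·Δt with the new parameters.
step 1: Δp = +0.08675, p = 0.39569
step 2: Δp = +0.08429, p = 0.47998
step 3: Δp = +0.07063, p = 0.55061
step 4: Δp = +0.05063, p = 0.60124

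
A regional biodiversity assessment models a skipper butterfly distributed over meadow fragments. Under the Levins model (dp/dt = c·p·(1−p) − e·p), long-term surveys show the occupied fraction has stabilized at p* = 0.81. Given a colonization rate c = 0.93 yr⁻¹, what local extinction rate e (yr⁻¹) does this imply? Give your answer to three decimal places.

0.177

At equilibrium c(1−p*) = e.
e = 0.93 × (1 − 0.81) = 0.93 × 0.1900 = 0.1767.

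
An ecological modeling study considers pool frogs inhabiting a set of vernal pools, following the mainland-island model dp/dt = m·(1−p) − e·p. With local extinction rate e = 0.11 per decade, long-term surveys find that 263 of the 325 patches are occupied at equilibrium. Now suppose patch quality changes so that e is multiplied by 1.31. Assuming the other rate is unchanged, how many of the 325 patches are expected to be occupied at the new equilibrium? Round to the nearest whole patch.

Observed p* = 263/325 = 0.80923.
Balance m(1−p*) = e·p* gives m = e·p*/(1−p*) = 0.11×0.80923/0.19077 = 0.46661.
New p* = m/(m+e) = 0.46661/(0.46661+0.14410) = 0.76405.
Expected occupied = 325 × 0.76405 = 248.32 ≈ 248.

248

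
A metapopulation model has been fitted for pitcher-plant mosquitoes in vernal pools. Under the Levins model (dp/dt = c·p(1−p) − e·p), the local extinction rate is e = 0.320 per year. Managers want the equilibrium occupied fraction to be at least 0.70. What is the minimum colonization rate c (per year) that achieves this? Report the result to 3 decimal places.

1.067

p* = 1 − e/c ≥ 0.70 requires e/c ≤ 0.3000, i.e. c ≥ e/0.3000.
c_min = 0.320/0.3000 = 1.0667.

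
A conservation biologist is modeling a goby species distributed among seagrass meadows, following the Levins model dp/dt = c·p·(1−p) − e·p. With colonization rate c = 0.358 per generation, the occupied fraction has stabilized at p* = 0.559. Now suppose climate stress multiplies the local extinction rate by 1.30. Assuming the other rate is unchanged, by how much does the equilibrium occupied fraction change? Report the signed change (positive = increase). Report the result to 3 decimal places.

Balance c(1−p*) = e gives e = 0.358×(1 − 0.55900) = 0.15788.
New p* = 1 − e/c = 1 − 0.20524/0.35800 = 0.42670.
Δp* = 0.42670 − 0.55900 = -0.13230.

-0.132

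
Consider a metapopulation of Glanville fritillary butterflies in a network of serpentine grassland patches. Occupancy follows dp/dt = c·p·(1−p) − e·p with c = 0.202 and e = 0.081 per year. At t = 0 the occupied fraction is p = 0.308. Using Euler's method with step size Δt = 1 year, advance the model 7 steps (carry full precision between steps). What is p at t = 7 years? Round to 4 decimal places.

Update rule: p ← p + [c·p·(1−p) − e·p]·Δt with Δt = 1.
p: 0.30800 → 0.32611  (Δp = +0.01811)
p: 0.32611 → 0.34408  (Δp = +0.01798)
p: 0.34408 → 0.36180  (Δp = +0.01772)
p: 0.36180 → 0.37914  (Δp = +0.01734)
p: 0.37914 → 0.39598  (Δp = +0.01684)
p: 0.39598 → 0.41222  (Δp = +0.01624)
p: 0.41222 → 0.42777  (Δp = +0.01555)

0.4278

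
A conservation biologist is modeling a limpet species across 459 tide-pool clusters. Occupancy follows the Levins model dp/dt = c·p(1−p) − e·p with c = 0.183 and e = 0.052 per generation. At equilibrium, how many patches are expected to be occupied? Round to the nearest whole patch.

329

p* = 1 − e/c = 1 − 0.052/0.183 = 0.7158.
Expected occupied patches = N × p* = 459 × 0.7158 = 328.57 ≈ 329.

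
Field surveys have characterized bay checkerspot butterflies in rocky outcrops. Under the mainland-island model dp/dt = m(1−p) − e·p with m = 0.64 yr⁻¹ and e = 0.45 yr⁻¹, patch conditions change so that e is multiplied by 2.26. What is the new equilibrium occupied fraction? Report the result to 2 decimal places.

0.39

Before: p* = 0.64/(0.64+0.45) = 0.5872.
After: m = 0.64, e = 1.017; p* = 0.64/1.6570 = 0.3862.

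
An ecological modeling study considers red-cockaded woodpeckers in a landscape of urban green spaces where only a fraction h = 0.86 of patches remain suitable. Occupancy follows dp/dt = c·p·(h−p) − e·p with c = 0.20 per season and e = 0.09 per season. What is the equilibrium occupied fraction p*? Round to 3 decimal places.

Setting dp/dt = 0 and dividing by p* gives c·(h−p*) = e.
So p* = h − e/c = 0.86 − 0.09/0.20 = 0.86 − 0.4500 = 0.4100.

0.410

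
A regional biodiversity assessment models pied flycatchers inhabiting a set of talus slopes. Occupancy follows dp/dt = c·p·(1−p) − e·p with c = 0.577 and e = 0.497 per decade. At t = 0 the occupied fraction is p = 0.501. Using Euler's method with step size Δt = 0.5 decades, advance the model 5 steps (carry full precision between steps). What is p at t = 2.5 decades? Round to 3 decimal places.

Update rule: p ← p + [c·p·(1−p) − e·p]·Δt with Δt = 0.5.
p: 0.50100 → 0.44863  (Δp = -0.05237)
p: 0.44863 → 0.40851  (Δp = -0.04012)
p: 0.40851 → 0.37670  (Δp = -0.03180)
p: 0.37670 → 0.35083  (Δp = -0.02587)
p: 0.35083 → 0.32935  (Δp = -0.02148)

0.329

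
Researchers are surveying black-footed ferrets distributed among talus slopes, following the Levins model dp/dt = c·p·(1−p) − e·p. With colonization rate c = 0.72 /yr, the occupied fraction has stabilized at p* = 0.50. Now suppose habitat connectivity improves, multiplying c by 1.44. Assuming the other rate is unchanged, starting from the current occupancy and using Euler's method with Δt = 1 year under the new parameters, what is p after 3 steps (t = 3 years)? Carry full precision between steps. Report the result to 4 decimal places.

0.6424

Balance c(1−p*) = e gives e = 0.72×(1 − 0.50000) = 0.36000.
Starting from p₀ = 0.50000; update p ← p + (dp/dt)·Δt with the new parameters.
step 1: Δp = +0.07920, p = 0.57920
step 2: Δp = +0.04418, p = 0.62338
step 3: Δp = +0.01900, p = 0.64238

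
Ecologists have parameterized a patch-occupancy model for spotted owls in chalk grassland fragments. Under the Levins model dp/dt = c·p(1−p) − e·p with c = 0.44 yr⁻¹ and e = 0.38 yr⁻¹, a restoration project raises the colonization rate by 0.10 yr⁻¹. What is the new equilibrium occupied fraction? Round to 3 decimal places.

0.296

Before: p* = 1 − 0.38/0.44 = 0.1364.
After the change, c = 0.54, e = 0.38, so p* = 1 − 0.38/0.54 = 0.2963.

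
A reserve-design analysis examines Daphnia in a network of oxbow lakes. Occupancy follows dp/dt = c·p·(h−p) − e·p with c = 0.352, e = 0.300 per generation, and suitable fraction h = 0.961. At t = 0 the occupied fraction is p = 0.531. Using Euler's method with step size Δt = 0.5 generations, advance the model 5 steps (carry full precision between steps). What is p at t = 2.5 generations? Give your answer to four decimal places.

0.3846

Update rule: p ← p + [c·p·(h−p) − e·p]·Δt with Δt = 0.5.
p: 0.53100 → 0.49154  (Δp = -0.03946)
p: 0.49154 → 0.45842  (Δp = -0.03312)
p: 0.45842 → 0.43021  (Δp = -0.02821)
p: 0.43021 → 0.40586  (Δp = -0.02434)
p: 0.40586 → 0.38464  (Δp = -0.02123)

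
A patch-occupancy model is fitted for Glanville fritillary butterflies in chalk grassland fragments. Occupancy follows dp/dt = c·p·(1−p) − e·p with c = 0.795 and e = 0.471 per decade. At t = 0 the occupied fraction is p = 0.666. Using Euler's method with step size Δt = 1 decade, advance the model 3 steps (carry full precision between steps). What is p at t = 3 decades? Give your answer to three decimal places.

0.451

Update rule: p ← p + [c·p·(1−p) − e·p]·Δt with Δt = 1.
  1  |  dp/dt·Δt = -0.136843  |  p_1 = 0.529157
  2  |  dp/dt·Δt = -0.051159  |  p_2 = 0.477998
  3  |  dp/dt·Δt = -0.026772  |  p_3 = 0.451226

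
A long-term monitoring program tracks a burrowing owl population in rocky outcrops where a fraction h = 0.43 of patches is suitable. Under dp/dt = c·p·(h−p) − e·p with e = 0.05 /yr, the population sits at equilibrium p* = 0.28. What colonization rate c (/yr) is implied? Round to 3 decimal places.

0.333

At equilibrium c(h−p*) = e, so c = e/(h−p*).
c = 0.05/(0.43 − 0.28) = 0.05/0.1500 = 0.3333.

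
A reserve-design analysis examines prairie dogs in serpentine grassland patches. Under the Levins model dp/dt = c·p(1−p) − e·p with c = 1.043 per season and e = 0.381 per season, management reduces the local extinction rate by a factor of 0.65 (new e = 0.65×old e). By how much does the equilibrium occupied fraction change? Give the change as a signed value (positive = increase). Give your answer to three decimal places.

Before: p* = 1 − 0.381/1.043 = 0.6347.
After the change, c = 1.043, e = 0.24765, so p* = 1 − 0.24765/1.043 = 0.7626.
Δp* = 0.7626 − 0.6347 = +0.1279.

0.128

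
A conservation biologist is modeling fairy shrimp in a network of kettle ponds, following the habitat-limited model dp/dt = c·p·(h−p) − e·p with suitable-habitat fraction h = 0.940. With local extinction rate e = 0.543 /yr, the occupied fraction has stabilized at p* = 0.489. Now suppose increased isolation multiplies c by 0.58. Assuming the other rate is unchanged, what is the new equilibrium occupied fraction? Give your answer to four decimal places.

0.1624

Balance c(h−p*) = e gives c = e/(0.94 − 0.48900) = 0.543/0.45100 = 1.20399.
New p* = 0.94 − e/c = 0.94 − 0.54300/0.69831 = 0.16241.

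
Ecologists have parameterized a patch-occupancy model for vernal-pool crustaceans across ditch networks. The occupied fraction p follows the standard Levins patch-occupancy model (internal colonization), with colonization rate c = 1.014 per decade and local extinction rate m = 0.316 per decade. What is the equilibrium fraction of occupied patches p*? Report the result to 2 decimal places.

0.69

At equilibrium, colonization balances extinction: c·p*·(1−p*) = m·p*.
So p* = 1 − m/c = 1 − 0.316/1.014 = 1 − 0.3116 = 0.6884.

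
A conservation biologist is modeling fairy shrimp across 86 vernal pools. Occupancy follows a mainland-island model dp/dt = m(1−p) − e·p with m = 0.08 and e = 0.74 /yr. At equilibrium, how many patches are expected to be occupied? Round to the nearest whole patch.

p* = m/(m+e) = 0.08/0.8200 = 0.0976.
Expected occupied patches = N × p* = 86 × 0.0976 = 8.39 ≈ 8.

8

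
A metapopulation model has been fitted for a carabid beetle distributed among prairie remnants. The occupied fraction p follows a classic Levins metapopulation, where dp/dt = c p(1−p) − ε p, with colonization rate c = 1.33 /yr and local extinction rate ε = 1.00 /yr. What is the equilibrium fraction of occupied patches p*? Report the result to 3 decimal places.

Setting dp/dt = 0 and dividing through by p* gives c·(1−p*) = ε.
So p* = 1 − ε/c = 1 − 1.00/1.33 = 1 − 0.7519 = 0.2481.

0.248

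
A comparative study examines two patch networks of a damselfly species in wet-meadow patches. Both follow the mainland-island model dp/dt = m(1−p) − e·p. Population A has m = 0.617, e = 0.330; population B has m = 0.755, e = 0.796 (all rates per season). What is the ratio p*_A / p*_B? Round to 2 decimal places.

A: p*_A = m/(m+e) = 0.617/0.9470 = 0.6515.
B: p*_B = 0.755/1.5510 = 0.4868.
p*_A / p*_B = 0.6515/0.4868 = 1.3384.

1.34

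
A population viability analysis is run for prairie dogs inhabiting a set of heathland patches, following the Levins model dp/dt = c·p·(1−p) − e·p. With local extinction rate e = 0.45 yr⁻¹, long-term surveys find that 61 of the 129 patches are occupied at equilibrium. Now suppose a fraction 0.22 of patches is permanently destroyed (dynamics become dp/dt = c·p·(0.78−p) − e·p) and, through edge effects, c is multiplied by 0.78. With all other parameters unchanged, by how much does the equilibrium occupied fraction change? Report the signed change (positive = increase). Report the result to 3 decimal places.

Observed p* = 61/129 = 0.47287.
Balance c(1−p*) = e gives c = e/(1 − 0.47287) = 0.45/0.52713 = 0.85368.
New p* = 0.78 − e/c = 0.78 − 0.45000/0.66587 = 0.10419.
Δp* = 0.10419 − 0.47287 = -0.36868.

-0.369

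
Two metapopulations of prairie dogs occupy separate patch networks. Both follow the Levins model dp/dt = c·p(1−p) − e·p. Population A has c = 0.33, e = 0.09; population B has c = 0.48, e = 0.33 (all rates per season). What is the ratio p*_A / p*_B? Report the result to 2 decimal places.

2.33

A: p*_A = 1 − 0.09/0.33 = 0.7273.
B: p*_B = 1 − 0.33/0.48 = 0.3125.
p*_A / p*_B = 0.7273/0.3125 = 2.3273.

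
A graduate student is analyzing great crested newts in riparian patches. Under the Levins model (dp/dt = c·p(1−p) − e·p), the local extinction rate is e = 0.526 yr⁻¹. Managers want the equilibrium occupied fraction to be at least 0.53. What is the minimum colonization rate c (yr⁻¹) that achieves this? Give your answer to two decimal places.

1.12

p* = 1 − e/c ≥ 0.53 requires e/c ≤ 0.4700, i.e. c ≥ e/0.4700.
c_min = 0.526/0.4700 = 1.1191.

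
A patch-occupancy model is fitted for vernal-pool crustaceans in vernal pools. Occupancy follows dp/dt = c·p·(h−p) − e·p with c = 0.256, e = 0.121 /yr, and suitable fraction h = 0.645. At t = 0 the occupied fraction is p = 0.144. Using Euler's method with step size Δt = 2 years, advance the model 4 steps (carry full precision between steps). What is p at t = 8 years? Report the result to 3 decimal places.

0.152

Update rule: p ← p + [c·p·(h−p) − e·p]·Δt with Δt = 2.
t = 2: p = 0.14400 + (+0.00209) = 0.14609
t = 4: p = 0.14609 + (+0.00196) = 0.14805
t = 6: p = 0.14805 + (+0.00184) = 0.14989
t = 8: p = 0.14989 + (+0.00172) = 0.15162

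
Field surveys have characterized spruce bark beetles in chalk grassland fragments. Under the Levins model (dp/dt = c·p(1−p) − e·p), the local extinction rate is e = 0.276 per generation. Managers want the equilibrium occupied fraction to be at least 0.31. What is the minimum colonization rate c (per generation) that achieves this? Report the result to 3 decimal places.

0.400

p* = 1 − e/c ≥ 0.31 requires e/c ≤ 0.6900, i.e. c ≥ e/0.6900.
c_min = 0.276/0.6900 = 0.4000.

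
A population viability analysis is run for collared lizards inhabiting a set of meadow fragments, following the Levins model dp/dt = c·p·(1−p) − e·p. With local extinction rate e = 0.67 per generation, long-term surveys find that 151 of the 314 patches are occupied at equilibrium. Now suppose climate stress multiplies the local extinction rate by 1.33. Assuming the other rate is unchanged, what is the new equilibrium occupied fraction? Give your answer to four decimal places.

0.3096

Observed p* = 151/314 = 0.48089.
Balance c(1−p*) = e gives c = e/(1 − 0.48089) = 0.67/0.51911 = 1.29067.
New p* = 1 − e/c = 1 − 0.89110/1.29067 = 0.30958.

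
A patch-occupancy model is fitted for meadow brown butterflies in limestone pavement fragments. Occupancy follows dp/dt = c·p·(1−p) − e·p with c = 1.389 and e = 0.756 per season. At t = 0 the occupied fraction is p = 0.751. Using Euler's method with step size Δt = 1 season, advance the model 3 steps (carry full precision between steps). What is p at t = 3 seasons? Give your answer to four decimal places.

Update rule: p ← p + [c·p·(1−p) − e·p]·Δt with Δt = 1.
t = 1: p = 0.75100 + (-0.30801) = 0.44299
t = 2: p = 0.44299 + (+0.00784) = 0.45082
t = 3: p = 0.45082 + (+0.00307) = 0.45389

0.4539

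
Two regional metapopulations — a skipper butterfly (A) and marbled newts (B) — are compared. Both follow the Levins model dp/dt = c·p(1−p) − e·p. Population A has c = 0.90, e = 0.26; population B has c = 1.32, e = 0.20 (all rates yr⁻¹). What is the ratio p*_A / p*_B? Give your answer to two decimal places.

A: p*_A = 1 − 0.26/0.90 = 0.7111.
B: p*_B = 1 − 0.20/1.32 = 0.8485.
p*_A / p*_B = 0.7111/0.8485 = 0.8381.

0.84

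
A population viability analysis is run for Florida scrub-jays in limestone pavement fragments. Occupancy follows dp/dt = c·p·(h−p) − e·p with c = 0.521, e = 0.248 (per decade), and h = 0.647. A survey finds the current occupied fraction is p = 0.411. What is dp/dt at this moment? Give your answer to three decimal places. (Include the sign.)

Colonization term: c·p·(h−p) = 0.521×0.411×0.2360 = 0.05053.
Extinction term: e·p = 0.10193.
dp/dt = 0.05053 − 0.10193 = -0.05139.

-0.051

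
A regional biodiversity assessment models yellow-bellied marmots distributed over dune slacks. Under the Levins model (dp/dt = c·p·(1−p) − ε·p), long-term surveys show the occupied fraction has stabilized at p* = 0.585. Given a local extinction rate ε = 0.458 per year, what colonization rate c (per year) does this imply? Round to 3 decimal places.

At equilibrium c(1−p*) = ε, so c = ε/(1−p*).
c = 0.458/(1 − 0.585) = 0.458/0.4150 = 1.1036.

1.104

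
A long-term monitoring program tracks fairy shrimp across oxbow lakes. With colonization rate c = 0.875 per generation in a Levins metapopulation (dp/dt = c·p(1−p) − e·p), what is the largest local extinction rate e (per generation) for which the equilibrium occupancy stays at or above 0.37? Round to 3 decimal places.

1 − e/c ≥ 0.37 ⇒ e ≤ c(1 − 0.37) = 0.875 × 0.6300.
e_max = 0.5513.

0.551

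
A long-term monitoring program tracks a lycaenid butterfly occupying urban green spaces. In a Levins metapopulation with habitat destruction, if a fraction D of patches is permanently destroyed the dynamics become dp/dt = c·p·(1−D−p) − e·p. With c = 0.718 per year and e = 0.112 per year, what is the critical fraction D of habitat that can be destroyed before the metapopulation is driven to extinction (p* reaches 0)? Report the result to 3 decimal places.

0.844

The nontrivial equilibrium is p* = (1−D) − e/c; extinction occurs when this hits zero.
So D_crit = 1 − e/c = 1 − 0.112/0.718 = 1 − 0.1560 = 0.8440.
This equals the undisturbed p*, a classic result of Lande's extension.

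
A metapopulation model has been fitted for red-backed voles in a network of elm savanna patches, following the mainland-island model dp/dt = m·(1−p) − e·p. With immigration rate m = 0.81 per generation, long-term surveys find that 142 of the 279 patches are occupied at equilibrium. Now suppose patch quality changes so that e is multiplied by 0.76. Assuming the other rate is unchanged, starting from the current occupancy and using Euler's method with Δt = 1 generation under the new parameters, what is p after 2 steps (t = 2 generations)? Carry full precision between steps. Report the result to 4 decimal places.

Observed p* = 142/279 = 0.50896.
Balance m(1−p*) = e·p* gives e = m(1−p*)/p* = 0.81×0.49104/0.50896 = 0.78148.
Starting from p₀ = 0.50896; update p ← p + (dp/dt)·Δt with the new parameters.
t = 1: p = 0.50896 + (+0.09546) = 0.60442
t = 2: p = 0.60442 + (-0.03856) = 0.56586

0.5659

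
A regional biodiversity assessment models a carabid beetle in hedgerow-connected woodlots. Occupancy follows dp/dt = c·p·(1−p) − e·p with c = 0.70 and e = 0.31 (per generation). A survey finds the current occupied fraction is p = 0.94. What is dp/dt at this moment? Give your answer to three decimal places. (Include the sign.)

-0.252

Colonization term: c·p·(1−p) = 0.70×0.94×0.0600 = 0.03948.
Extinction term: e·p = 0.29140.
dp/dt = 0.03948 − 0.29140 = -0.25192.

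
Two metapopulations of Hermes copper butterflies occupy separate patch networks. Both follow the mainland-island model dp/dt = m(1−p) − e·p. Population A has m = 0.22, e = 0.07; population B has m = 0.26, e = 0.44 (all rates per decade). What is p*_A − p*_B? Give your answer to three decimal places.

A: p*_A = m/(m+e) = 0.22/0.2900 = 0.7586.
B: p*_B = 0.26/0.7000 = 0.3714.
p*_A − p*_B = 0.7586 − 0.3714 = 0.3872.

0.387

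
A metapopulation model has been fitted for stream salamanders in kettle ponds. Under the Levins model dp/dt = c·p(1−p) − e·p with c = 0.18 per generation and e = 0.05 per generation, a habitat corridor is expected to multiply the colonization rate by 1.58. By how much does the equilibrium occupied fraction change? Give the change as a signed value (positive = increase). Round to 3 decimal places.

0.102

Before: p* = 1 − 0.05/0.18 = 0.7222.
After the change, c = 0.2844, e = 0.05, so p* = 1 − 0.05/0.2844 = 0.8242.
Δp* = 0.8242 − 0.7222 = +0.1020.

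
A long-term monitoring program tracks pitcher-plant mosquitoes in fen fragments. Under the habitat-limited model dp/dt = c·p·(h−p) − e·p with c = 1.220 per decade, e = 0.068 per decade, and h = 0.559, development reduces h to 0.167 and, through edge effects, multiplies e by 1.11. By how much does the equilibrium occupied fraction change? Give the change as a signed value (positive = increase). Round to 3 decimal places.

-0.398

Before: p* = h − e/c = 0.559 − 0.068/1.220 = 0.559 − 0.0557 = 0.5033.
After: c = 1.22, e = 0.07548, h = 0.167; p* = 0.167 − 0.07548/1.22 = 0.1051.
Δp* = 0.1051 − 0.5033 = -0.3981.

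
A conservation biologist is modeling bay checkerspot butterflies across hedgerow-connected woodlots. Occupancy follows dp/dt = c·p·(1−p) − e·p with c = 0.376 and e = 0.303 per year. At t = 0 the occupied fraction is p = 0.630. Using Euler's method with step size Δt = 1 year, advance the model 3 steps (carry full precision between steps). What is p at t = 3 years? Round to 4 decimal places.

0.4147

Update rule: p ← p + [c·p·(1−p) − e·p]·Δt with Δt = 1.
step 1: Δp = -0.10324, p = 0.52676
step 2: Δp = -0.06588, p = 0.46088
step 3: Δp = -0.04622, p = 0.41466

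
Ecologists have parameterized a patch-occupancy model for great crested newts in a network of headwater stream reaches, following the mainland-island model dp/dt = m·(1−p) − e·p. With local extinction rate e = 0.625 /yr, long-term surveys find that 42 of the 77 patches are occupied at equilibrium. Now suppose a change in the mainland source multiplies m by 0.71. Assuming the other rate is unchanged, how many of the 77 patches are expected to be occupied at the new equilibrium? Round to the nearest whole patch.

Observed p* = 42/77 = 0.54545.
Balance m(1−p*) = e·p* gives m = e·p*/(1−p*) = 0.625×0.54545/0.45455 = 0.74999.
New p* = m/(m+e) = 0.53249/(0.53249+0.62500) = 0.46004.
Expected occupied = 77 × 0.46004 = 35.42 ≈ 35.

35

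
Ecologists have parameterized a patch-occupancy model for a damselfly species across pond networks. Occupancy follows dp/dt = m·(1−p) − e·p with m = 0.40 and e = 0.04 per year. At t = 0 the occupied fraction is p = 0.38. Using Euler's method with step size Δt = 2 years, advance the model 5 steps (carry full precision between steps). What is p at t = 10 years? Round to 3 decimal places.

0.909

Update rule: p ← p + [m·(1−p) − e·p]·Δt with Δt = 2.
t = 2: p = 0.38000 + (+0.46560) = 0.84560
t = 4: p = 0.84560 + (+0.05587) = 0.90147
t = 6: p = 0.90147 + (+0.00670) = 0.90818
t = 8: p = 0.90818 + (+0.00080) = 0.90898
t = 10: p = 0.90898 + (+0.00010) = 0.90908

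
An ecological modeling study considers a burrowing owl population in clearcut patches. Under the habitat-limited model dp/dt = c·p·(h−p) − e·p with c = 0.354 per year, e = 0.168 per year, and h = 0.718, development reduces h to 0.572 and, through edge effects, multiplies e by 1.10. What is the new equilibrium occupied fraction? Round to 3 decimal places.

Before: p* = h − e/c = 0.718 − 0.168/0.354 = 0.718 − 0.4746 = 0.2434.
After: c = 0.354, e = 0.1848, h = 0.572; p* = 0.572 − 0.1848/0.354 = 0.0500.

0.050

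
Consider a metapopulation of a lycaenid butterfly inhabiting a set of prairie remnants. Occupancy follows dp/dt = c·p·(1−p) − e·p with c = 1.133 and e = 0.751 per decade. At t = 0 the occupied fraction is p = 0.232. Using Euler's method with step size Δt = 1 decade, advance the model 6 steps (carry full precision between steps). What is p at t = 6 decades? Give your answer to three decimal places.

Update rule: p ← p + [c·p·(1−p) − e·p]·Δt with Δt = 1.
  1  |  dp/dt·Δt = +0.027641  |  p_1 = 0.259641
  2  |  dp/dt·Δt = +0.022803  |  p_2 = 0.282445
  3  |  dp/dt·Δt = +0.017509  |  p_3 = 0.299954
  4  |  dp/dt·Δt = +0.012644  |  p_4 = 0.312597
  5  |  dp/dt·Δt = +0.008699  |  p_5 = 0.321296
  6  |  dp/dt·Δt = +0.005774  |  p_6 = 0.327070

0.327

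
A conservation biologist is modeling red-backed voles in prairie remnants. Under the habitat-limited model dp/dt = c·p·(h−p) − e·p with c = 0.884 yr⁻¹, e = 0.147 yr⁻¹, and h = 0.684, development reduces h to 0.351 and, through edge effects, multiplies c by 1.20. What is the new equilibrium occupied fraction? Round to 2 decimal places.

Before: p* = h − e/c = 0.684 − 0.147/0.884 = 0.684 − 0.1663 = 0.5177.
After: c = 1.0608, e = 0.147, h = 0.351; p* = 0.351 − 0.147/1.0608 = 0.2124.

0.21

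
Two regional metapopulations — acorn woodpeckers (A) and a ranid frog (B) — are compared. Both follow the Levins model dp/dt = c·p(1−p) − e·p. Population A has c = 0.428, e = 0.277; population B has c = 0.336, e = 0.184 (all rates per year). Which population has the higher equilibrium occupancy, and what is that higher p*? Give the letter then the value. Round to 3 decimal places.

B, 0.452

A: p*_A = 1 − 0.277/0.428 = 0.3528.
B: p*_B = 1 − 0.184/0.336 = 0.4524.
B is higher at 0.4524.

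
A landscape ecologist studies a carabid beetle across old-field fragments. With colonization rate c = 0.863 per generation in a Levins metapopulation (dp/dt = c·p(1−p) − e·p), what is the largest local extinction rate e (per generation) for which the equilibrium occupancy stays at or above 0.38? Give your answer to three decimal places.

1 − e/c ≥ 0.38 ⇒ e ≤ c(1 − 0.38) = 0.863 × 0.6200.
e_max = 0.5351.

0.535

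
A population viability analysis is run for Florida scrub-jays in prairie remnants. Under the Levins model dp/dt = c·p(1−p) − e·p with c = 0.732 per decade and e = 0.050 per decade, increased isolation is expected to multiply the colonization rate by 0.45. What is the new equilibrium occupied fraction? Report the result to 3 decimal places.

Before: p* = 1 − 0.050/0.732 = 0.9317.
After the change, c = 0.3294, e = 0.05, so p* = 1 − 0.05/0.3294 = 0.8482.

0.848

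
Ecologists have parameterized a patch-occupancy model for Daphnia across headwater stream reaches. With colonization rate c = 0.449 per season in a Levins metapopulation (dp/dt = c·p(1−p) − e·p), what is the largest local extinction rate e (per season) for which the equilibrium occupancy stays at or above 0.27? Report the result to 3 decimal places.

0.328

1 − e/c ≥ 0.27 ⇒ e ≤ c(1 − 0.27) = 0.449 × 0.7300.
e_max = 0.3278.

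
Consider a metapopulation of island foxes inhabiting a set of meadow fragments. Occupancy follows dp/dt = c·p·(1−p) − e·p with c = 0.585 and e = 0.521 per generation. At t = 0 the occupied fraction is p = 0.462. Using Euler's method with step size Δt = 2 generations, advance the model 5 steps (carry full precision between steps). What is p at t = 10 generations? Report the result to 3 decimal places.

Update rule: p ← p + [c·p·(1−p) − e·p]·Δt with Δt = 2.
step 1: Δp = -0.19059, p = 0.27141
step 2: Δp = -0.05144, p = 0.21996
step 3: Δp = -0.02845, p = 0.19151
step 4: Δp = -0.01840, p = 0.17311
step 5: Δp = -0.01290, p = 0.16021

0.160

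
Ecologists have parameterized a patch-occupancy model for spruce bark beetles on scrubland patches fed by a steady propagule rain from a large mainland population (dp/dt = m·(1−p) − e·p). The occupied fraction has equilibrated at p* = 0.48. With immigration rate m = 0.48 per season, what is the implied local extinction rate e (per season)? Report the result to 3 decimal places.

At equilibrium m(1−p*) = e·p*, so e = m(1−p*)/p*.
e = 0.48 × 0.5200 / 0.48 = 0.5200.

0.520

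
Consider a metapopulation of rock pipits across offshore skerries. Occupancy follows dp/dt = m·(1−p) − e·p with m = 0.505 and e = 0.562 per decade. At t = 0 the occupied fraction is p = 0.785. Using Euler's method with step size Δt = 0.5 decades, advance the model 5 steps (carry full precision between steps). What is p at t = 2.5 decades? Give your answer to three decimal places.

0.480

Update rule: p ← p + [m·(1−p) − e·p]·Δt with Δt = 0.5.
step 1: Δp = -0.16630, p = 0.61870
step 2: Δp = -0.07758, p = 0.54112
step 3: Δp = -0.03619, p = 0.50493
step 4: Δp = -0.01688, p = 0.48805
step 5: Δp = -0.00788, p = 0.48018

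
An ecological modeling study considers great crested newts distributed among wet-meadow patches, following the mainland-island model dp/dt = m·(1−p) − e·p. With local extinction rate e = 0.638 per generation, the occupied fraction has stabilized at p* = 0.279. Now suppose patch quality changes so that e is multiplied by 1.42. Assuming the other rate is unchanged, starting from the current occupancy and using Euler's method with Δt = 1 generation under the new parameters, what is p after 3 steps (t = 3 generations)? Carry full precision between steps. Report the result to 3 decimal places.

0.214

Balance m(1−p*) = e·p* gives m = e·p*/(1−p*) = 0.638×0.27900/0.72100 = 0.24688.
Starting from p₀ = 0.27900; update p ← p + (dp/dt)·Δt with the new parameters.
p: 0.27900 → 0.20424  (Δp = -0.07476)
p: 0.20424 → 0.21567  (Δp = +0.01143)
p: 0.21567 → 0.21392  (Δp = -0.00175)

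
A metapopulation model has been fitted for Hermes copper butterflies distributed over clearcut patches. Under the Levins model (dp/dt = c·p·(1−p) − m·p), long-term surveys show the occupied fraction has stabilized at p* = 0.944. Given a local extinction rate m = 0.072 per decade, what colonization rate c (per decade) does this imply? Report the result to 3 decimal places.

1.286

At equilibrium c(1−p*) = m, so c = m/(1−p*).
c = 0.072/(1 − 0.944) = 0.072/0.0560 = 1.2857.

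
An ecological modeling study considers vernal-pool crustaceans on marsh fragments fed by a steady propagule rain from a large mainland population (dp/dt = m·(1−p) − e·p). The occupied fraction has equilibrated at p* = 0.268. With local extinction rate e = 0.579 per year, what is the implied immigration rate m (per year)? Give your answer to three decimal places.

0.212

At equilibrium m(1−p*) = e·p*, so m = e·p*/(1−p*).
m = 0.579 × 0.268 / 0.7320 = 0.1552/0.7320 = 0.2120.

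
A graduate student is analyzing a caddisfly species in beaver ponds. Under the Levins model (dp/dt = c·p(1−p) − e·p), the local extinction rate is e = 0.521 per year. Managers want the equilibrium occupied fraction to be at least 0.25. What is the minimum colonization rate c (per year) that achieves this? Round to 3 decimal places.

0.695

p* = 1 − e/c ≥ 0.25 requires e/c ≤ 0.7500, i.e. c ≥ e/0.7500.
c_min = 0.521/0.7500 = 0.6947.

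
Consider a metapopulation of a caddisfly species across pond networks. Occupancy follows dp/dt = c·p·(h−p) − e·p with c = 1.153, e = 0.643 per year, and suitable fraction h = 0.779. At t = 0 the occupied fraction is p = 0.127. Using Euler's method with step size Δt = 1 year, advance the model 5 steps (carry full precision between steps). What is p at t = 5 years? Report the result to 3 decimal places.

Update rule: p ← p + [c·p·(h−p) − e·p]·Δt with Δt = 1.
p: 0.12700 → 0.14081  (Δp = +0.01381)
p: 0.14081 → 0.15388  (Δp = +0.01307)
p: 0.15388 → 0.16585  (Δp = +0.01197)
p: 0.16585 → 0.17646  (Δp = +0.01061)
p: 0.17646 → 0.18559  (Δp = +0.00913)

0.186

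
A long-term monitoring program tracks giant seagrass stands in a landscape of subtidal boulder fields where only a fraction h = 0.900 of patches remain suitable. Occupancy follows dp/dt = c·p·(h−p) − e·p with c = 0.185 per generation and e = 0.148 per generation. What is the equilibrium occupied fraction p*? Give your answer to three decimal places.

Setting dp/dt = 0 and dividing by p* gives c·(h−p*) = e.
So p* = h − e/c = 0.900 − 0.148/0.185 = 0.900 − 0.8000 = 0.1000.

0.100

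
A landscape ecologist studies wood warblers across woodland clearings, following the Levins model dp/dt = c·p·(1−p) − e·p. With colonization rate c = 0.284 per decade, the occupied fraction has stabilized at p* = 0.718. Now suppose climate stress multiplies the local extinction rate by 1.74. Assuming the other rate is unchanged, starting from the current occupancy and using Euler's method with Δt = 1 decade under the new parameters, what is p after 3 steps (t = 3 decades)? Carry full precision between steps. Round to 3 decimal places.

0.619

Balance c(1−p*) = e gives e = 0.284×(1 − 0.71800) = 0.08009.
Starting from p₀ = 0.71800; update p ← p + (dp/dt)·Δt with the new parameters.
p: 0.71800 → 0.67545  (Δp = -0.04255)
p: 0.67545 → 0.64358  (Δp = -0.03187)
p: 0.64358 → 0.61904  (Δp = -0.02454)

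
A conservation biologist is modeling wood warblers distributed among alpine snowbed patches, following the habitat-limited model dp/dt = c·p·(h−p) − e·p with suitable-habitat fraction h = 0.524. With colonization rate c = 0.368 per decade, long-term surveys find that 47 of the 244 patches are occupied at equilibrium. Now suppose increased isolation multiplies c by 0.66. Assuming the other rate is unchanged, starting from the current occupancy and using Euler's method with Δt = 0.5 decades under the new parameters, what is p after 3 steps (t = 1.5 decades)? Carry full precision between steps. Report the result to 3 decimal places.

Observed p* = 47/244 = 0.19262.
Balance c(h−p*) = e gives e = 0.368×(0.524 − 0.19262) = 0.12195.
Starting from p₀ = 0.19262; update p ← p + (dp/dt)·Δt with the new parameters.
  1  |  dp/dt·Δt = -0.003993  |  p_1 = 0.188630
  2  |  dp/dt·Δt = -0.003819  |  p_2 = 0.184811
  3  |  dp/dt·Δt = -0.003656  |  p_3 = 0.181155

0.181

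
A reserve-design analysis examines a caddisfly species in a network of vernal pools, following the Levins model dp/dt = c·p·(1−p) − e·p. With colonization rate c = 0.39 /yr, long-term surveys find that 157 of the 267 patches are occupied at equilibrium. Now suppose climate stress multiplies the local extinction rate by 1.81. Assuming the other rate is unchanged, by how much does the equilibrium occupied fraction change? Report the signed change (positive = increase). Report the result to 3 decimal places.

-0.334

Observed p* = 157/267 = 0.58801.
Balance c(1−p*) = e gives e = 0.39×(1 − 0.58801) = 0.16068.
New p* = 1 − e/c = 1 − 0.29083/0.39000 = 0.25428.
Δp* = 0.25428 − 0.58801 = -0.33373.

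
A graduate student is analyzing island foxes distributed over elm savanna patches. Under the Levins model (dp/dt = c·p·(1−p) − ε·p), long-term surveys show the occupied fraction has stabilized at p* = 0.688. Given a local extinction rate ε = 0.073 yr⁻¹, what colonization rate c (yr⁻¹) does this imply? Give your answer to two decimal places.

At equilibrium c(1−p*) = ε, so c = ε/(1−p*).
c = 0.073/(1 − 0.688) = 0.073/0.3120 = 0.2340.

0.23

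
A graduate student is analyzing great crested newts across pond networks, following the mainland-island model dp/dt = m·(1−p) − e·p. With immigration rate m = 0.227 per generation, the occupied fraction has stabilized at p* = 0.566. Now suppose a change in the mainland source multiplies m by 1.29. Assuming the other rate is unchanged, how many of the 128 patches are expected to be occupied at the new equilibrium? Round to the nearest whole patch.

Balance m(1−p*) = e·p* gives e = m(1−p*)/p* = 0.227×0.43400/0.56600 = 0.17406.
New p* = m/(m+e) = 0.29283/(0.29283+0.17406) = 0.62719.
Expected occupied = 128 × 0.62719 = 80.28 ≈ 80.

80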